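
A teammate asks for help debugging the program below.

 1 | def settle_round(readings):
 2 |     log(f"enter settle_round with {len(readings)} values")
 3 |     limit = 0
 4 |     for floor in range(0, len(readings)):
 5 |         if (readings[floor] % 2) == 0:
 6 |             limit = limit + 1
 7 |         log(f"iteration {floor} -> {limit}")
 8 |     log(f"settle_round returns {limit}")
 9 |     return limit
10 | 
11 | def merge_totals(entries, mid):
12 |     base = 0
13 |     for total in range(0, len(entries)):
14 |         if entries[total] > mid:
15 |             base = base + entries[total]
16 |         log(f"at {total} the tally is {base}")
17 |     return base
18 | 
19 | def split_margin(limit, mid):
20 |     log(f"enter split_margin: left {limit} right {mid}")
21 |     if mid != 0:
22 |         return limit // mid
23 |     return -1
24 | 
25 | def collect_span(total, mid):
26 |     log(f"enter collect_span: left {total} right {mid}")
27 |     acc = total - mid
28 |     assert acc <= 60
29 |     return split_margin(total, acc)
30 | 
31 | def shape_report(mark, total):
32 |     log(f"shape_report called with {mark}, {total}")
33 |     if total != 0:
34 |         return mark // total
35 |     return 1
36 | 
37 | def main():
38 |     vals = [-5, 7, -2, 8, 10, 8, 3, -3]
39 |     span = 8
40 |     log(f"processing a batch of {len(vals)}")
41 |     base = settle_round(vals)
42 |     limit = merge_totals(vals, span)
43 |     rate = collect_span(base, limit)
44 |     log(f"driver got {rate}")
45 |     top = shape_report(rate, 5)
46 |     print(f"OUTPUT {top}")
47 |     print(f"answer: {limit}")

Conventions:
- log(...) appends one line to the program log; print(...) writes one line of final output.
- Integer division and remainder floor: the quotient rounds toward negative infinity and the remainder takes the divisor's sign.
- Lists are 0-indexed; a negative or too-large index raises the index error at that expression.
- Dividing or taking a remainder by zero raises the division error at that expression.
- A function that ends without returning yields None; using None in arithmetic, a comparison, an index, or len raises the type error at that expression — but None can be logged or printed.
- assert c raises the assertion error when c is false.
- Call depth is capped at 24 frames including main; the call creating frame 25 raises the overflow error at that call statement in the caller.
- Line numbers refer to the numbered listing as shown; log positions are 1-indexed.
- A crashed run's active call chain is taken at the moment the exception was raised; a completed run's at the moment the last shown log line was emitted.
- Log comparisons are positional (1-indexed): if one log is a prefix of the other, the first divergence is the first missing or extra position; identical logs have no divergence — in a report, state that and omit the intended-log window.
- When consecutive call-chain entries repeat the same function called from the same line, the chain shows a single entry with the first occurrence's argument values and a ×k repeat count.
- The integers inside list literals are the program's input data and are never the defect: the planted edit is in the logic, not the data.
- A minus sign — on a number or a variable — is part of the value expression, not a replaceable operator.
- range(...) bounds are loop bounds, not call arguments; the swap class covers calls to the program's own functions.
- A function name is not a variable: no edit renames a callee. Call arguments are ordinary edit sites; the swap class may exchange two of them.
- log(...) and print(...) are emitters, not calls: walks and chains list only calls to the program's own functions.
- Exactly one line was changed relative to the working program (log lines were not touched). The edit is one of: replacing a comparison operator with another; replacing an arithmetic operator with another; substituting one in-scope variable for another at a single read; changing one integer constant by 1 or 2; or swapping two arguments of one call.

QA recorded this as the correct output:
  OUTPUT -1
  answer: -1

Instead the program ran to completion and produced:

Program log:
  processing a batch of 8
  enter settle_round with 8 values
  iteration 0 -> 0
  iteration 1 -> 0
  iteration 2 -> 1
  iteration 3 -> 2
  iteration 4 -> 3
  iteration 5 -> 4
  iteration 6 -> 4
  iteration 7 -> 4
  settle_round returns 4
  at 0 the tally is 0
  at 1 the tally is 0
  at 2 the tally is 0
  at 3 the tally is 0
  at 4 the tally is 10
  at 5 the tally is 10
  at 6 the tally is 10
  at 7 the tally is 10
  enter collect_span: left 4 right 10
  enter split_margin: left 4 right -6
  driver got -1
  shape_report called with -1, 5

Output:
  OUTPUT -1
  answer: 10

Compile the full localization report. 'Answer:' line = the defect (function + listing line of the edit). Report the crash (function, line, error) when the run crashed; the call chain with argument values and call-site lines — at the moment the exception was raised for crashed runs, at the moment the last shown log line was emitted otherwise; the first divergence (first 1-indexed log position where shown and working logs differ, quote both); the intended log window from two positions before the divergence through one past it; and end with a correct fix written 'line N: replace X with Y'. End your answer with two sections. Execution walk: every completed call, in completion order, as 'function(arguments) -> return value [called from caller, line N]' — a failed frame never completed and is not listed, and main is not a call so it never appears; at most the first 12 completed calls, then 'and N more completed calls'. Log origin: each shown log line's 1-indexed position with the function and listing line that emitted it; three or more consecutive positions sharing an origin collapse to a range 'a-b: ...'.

Answer: the defect is in main at line 47.
Core observation: Every logged value matches the working version; the printed result is what differs.
Call chain: main -> shape_report(-1, 5) (called at line 45).
First divergence: none; the two logs match at every position.
Execution walk:
  settle_round([-5, 7, -2, 8, 10, 8, 3, -3]) -> 4  [called from main, line 41]
  merge_totals([-5, 7, -2, 8, 10, 8, 3, -3], 8) -> 10  [called from main, line 42]
  split_margin(4, -6) -> -1  [called from collect_span, line 29]
  collect_span(4, 10) -> -1  [called from main, line 43]
  shape_report(-1, 5) -> -1  [called from main, line 45]
Log line origins:
  1: emitted by main (line 40)
  2: emitted by settle_round (line 2)
  3-10: emitted by settle_round (line 7)
  11: emitted by settle_round (line 8)
  12-19: emitted by merge_totals (line 16)
  20: emitted by collect_span (line 26)
  21: emitted by split_margin (line 20)
  22: emitted by main (line 44)
  23: emitted by shape_report (line 32)
A correct fix: line 47: replace `limit` with `rate`.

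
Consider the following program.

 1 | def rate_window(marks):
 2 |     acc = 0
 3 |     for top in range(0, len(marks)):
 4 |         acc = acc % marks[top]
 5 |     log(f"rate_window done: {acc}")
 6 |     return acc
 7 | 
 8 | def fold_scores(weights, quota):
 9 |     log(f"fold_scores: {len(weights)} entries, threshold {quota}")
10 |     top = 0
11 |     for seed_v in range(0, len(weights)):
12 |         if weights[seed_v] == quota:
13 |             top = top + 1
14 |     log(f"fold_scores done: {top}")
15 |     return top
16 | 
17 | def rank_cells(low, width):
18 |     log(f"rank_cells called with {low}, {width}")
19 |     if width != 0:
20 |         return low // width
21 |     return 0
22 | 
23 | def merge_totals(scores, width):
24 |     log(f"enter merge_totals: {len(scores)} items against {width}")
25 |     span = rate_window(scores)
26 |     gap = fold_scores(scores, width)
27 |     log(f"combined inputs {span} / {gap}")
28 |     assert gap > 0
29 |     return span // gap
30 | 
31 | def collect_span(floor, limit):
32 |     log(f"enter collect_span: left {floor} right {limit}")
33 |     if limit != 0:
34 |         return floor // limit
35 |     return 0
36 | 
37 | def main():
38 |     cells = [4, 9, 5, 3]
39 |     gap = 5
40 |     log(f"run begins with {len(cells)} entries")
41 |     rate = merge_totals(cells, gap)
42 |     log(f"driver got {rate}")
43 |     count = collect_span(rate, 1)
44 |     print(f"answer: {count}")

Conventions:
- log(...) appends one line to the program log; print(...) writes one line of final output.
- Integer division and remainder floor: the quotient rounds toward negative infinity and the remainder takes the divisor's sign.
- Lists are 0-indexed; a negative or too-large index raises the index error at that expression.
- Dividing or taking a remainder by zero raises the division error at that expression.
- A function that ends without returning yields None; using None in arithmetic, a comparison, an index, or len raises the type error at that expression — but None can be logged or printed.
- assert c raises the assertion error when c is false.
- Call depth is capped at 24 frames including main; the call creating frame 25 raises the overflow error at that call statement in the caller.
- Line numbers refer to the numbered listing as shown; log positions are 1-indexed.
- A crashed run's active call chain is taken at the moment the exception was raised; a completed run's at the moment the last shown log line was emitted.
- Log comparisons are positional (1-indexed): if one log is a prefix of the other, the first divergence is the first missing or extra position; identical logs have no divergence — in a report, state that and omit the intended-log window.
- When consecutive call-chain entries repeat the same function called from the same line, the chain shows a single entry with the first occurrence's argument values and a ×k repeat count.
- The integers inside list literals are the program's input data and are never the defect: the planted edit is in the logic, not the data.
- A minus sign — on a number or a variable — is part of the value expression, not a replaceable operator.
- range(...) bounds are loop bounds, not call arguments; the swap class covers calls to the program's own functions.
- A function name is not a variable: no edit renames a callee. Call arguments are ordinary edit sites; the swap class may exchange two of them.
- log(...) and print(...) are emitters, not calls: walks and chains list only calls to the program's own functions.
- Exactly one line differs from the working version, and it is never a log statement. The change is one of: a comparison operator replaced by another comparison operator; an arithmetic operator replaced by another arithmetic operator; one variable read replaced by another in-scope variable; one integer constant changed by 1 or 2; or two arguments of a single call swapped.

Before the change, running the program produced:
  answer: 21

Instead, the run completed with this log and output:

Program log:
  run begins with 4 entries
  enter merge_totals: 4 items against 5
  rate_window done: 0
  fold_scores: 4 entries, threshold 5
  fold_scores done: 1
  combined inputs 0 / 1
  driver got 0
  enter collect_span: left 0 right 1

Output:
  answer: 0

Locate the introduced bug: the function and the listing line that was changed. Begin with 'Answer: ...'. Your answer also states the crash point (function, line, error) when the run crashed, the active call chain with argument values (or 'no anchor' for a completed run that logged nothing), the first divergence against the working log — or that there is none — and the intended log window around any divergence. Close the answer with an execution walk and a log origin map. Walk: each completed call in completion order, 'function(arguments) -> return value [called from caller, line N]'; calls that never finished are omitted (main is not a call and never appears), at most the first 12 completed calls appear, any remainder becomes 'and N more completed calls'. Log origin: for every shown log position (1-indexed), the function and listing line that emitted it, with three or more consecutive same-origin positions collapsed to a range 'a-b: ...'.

Answer: the defect is in rate_window at line 4.
The tell: Position 3 is the first bad log line: 'rate_window done: 0' should read 'rate_window done: 21'.
Call chain: main -> collect_span(0, 1) (called at line 43).
First divergence: position 3 — the shown line 'rate_window done: 0' should read 'rate_window done: 21'.
Intended log window:
  1: run begins with 4 entries
  2: enter merge_totals: 4 items against 5
  3: rate_window done: 21
  4: fold_scores: 4 entries, threshold 5
Execution walk:
  rate_window([4, 9, 5, 3]) -> 0  [called from merge_totals, line 25]
  fold_scores([4, 9, 5, 3], 5) -> 1  [called from merge_totals, line 26]
  merge_totals([4, 9, 5, 3], 5) -> 0  [called from main, line 41]
  collect_span(0, 1) -> 0  [called from main, line 43]
Log line origins:
  1 — main, line 40
  2 — merge_totals, line 24
  3 — rate_window, line 5
  4 — fold_scores, line 9
  5 — fold_scores, line 14
  6 — merge_totals, line 27
  7 — main, line 42
  8 — collect_span, line 32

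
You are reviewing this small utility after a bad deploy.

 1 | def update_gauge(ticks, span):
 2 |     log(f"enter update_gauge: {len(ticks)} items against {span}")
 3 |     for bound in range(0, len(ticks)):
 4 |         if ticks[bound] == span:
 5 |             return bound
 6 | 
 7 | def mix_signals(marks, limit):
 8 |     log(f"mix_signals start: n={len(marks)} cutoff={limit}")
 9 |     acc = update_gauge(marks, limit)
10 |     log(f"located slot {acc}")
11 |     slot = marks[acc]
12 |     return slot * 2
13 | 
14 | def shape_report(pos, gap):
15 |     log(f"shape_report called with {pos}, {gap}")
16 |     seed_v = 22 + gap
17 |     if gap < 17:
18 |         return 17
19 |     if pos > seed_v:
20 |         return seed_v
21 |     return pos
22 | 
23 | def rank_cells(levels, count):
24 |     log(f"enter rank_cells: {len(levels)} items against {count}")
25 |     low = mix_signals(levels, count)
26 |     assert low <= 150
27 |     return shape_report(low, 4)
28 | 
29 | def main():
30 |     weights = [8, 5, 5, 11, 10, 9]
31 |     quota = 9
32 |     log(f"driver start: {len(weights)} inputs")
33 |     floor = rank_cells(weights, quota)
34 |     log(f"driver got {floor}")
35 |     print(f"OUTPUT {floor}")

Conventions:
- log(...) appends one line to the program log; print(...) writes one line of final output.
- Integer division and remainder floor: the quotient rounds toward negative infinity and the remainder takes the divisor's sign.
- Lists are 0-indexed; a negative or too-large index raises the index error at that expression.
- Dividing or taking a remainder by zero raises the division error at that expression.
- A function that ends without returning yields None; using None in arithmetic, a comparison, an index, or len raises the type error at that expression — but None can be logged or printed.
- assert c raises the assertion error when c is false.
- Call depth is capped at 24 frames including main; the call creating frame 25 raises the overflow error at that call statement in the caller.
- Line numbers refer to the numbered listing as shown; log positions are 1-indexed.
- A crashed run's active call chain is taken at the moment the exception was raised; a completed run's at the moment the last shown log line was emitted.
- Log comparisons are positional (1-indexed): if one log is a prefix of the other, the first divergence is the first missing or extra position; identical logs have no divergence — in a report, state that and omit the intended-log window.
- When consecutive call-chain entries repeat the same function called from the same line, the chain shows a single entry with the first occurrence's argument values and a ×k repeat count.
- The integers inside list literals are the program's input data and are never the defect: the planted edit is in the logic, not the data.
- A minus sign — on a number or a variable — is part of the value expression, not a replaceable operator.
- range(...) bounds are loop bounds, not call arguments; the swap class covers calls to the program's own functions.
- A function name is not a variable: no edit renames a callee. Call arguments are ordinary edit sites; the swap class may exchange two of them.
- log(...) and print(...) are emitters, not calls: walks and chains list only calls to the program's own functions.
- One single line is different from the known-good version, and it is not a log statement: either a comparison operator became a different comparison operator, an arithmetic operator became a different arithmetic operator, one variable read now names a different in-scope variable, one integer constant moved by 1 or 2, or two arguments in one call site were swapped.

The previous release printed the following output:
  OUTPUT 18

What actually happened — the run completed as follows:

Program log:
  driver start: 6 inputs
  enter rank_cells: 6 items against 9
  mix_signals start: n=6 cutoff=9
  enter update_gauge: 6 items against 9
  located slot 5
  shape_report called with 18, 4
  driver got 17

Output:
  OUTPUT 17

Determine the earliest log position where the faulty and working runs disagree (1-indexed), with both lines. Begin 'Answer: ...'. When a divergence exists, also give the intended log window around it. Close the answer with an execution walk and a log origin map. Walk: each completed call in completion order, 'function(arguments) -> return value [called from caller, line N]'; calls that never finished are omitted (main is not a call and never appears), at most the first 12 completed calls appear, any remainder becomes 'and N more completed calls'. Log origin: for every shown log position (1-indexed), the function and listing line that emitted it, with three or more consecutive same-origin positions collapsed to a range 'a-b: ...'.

Answer: position 7 — the shown line 'driver got 17' should read 'driver got 18'.
Intended log window:
  5: located slot 5
  6: shape_report called with 18, 4
  7: driver got 18
Execution walk:
  update_gauge([8, 5, 5, 11, 10, 9], 9) -> 5  [called from mix_signals, line 9]
  mix_signals([8, 5, 5, 11, 10, 9], 9) -> 18  [called from rank_cells, line 25]
  shape_report(18, 4) -> 17  [called from rank_cells, line 27]
  rank_cells([8, 5, 5, 11, 10, 9], 9) -> 17  [called from main, line 33]
Log line origins:
  1: logged in main at line 32
  2: logged in rank_cells at line 24
  3: logged in mix_signals at line 8
  4: logged in update_gauge at line 2
  5: logged in mix_signals at line 10
  6: logged in shape_report at line 15
  7: logged in main at line 34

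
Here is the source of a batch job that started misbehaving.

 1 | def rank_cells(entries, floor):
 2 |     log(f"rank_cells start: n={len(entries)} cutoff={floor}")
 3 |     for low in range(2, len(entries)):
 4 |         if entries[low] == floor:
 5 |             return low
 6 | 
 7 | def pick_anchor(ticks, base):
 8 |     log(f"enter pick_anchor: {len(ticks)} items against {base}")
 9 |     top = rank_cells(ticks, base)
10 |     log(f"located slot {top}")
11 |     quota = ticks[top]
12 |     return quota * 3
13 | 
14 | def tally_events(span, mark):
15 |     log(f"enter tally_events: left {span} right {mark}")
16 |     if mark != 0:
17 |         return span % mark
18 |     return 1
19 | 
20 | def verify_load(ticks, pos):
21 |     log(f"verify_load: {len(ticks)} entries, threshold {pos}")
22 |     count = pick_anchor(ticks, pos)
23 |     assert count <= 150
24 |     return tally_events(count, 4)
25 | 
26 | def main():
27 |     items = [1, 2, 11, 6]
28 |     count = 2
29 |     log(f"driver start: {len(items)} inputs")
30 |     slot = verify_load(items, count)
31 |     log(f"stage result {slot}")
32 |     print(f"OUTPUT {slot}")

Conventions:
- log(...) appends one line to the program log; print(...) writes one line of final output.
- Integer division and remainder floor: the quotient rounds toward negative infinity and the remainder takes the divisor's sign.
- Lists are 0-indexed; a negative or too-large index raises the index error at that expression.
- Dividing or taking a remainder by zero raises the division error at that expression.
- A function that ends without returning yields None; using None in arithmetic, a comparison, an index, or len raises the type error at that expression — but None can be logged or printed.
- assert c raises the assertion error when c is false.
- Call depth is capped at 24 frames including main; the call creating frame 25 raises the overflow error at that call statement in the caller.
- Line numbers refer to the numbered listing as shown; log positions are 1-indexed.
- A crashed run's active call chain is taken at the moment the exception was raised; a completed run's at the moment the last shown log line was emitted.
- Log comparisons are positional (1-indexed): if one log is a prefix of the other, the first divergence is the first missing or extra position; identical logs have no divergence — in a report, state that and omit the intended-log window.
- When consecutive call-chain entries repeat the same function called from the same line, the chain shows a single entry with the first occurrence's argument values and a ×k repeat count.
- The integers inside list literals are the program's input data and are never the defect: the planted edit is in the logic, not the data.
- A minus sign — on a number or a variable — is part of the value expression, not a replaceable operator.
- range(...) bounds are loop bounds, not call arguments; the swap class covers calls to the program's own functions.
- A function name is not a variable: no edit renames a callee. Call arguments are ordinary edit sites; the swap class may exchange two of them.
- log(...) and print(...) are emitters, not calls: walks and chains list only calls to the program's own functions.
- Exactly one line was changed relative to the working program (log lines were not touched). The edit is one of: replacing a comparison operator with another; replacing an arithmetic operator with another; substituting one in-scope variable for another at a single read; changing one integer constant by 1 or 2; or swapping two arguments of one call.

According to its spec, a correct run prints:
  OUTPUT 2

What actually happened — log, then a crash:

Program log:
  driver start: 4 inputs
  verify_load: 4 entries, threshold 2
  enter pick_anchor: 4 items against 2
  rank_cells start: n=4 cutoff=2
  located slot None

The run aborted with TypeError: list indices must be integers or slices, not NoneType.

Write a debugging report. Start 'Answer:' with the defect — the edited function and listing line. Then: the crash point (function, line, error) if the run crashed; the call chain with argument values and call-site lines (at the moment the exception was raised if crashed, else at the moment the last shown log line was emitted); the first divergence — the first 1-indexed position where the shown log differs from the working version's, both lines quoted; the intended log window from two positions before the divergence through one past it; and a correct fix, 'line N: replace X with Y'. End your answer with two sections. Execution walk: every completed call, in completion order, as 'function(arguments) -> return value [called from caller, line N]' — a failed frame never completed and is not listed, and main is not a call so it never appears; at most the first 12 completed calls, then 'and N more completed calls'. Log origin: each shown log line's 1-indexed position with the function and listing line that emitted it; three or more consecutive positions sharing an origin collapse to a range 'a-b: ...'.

Answer: the defect is in rank_cells at line 3.
Key fact: At log position 5 the runs split — shown 'located slot None', but the working version logs 'located slot 1'.
Crash: pick_anchor, line 11, TypeError.
Call chain: main -> verify_load([1, 2, 11, 6], 2) (called at line 30) -> pick_anchor([1, 2, 11, 6], 2) (called at line 22).
First divergence: at position 5 the run shows 'located slot None' where the working version logs 'located slot 1'.
Intended log window:
  3: enter pick_anchor: 4 items against 2
  4: rank_cells start: n=4 cutoff=2
  5: located slot 1
  6: enter tally_events: left 6 right 4
Execution walk:
  rank_cells([1, 2, 11, 6], 2) -> None  [called from pick_anchor, line 9]
Log origin:
  1 — main, line 29
  2 — verify_load, line 21
  3 — pick_anchor, line 8
  4 — rank_cells, line 2
  5 — pick_anchor, line 10
A correct fix: line 3: replace `2` with `0`.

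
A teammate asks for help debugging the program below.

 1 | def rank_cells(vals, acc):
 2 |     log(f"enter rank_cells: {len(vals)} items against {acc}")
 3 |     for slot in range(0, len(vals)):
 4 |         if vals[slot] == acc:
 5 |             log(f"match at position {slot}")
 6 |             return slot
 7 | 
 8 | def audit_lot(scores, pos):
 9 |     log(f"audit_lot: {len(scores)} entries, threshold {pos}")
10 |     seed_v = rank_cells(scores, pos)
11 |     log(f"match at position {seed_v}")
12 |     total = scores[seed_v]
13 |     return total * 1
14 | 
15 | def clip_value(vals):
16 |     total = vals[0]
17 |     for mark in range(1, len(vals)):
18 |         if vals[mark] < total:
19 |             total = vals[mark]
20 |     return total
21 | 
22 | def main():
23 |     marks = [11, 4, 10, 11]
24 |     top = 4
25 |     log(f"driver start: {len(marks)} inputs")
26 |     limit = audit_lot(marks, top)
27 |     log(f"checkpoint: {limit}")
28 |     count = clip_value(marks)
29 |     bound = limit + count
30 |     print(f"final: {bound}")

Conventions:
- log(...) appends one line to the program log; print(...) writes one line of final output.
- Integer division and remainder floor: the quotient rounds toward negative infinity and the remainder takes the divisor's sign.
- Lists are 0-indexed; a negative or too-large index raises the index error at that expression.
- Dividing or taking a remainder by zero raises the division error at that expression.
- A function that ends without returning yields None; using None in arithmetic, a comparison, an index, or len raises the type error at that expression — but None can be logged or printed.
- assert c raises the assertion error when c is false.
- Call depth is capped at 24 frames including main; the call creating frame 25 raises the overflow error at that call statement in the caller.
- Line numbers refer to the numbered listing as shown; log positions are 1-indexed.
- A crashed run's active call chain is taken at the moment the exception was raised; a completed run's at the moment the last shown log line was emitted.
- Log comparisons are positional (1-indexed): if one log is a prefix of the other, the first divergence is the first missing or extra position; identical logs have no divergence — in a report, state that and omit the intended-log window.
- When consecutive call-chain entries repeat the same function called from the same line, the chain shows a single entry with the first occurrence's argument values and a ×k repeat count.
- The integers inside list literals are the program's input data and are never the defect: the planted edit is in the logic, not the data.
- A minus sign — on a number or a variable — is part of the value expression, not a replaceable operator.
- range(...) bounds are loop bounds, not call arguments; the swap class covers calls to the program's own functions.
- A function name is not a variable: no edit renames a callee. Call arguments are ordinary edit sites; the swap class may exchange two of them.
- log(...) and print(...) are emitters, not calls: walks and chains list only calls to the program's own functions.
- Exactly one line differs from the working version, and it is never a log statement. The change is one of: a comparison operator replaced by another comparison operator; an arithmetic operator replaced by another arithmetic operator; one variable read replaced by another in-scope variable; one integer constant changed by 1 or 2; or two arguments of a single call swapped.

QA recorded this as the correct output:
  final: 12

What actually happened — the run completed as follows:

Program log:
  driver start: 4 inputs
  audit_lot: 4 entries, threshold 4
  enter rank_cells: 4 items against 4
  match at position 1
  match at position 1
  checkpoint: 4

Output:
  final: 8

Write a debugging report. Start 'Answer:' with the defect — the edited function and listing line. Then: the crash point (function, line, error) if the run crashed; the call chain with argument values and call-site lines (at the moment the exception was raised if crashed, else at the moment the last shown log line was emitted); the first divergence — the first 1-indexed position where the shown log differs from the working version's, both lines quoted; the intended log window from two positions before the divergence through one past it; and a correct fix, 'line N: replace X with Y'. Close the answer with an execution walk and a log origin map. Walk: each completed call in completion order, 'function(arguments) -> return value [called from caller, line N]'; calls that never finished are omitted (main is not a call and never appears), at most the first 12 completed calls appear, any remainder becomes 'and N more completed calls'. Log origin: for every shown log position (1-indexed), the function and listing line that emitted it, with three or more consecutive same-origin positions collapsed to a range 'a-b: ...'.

Answer: the defect is in audit_lot at line 13.
Key observation: The log first diverges at position 6: the faulty run prints 'checkpoint: 4' where the working version prints 'checkpoint: 8'.
Call chain: main.
First divergence: position 6 — the shown line 'checkpoint: 4' should read 'checkpoint: 8'.
Intended log window:
  4: match at position 1
  5: match at position 1
  6: checkpoint: 8
Execution walk:
  rank_cells([11, 4, 10, 11], 4) -> 1  [called from audit_lot, line 10]
  audit_lot([11, 4, 10, 11], 4) -> 4  [called from main, line 26]
  clip_value([11, 4, 10, 11]) -> 4  [called from main, line 28]
Log origins:
  1: logged in main at line 25
  2: logged in audit_lot at line 9
  3: logged in rank_cells at line 2
  4: logged in rank_cells at line 5
  5: logged in audit_lot at line 11
  6: logged in main at line 27
A correct fix: line 13: replace `1` with `2`.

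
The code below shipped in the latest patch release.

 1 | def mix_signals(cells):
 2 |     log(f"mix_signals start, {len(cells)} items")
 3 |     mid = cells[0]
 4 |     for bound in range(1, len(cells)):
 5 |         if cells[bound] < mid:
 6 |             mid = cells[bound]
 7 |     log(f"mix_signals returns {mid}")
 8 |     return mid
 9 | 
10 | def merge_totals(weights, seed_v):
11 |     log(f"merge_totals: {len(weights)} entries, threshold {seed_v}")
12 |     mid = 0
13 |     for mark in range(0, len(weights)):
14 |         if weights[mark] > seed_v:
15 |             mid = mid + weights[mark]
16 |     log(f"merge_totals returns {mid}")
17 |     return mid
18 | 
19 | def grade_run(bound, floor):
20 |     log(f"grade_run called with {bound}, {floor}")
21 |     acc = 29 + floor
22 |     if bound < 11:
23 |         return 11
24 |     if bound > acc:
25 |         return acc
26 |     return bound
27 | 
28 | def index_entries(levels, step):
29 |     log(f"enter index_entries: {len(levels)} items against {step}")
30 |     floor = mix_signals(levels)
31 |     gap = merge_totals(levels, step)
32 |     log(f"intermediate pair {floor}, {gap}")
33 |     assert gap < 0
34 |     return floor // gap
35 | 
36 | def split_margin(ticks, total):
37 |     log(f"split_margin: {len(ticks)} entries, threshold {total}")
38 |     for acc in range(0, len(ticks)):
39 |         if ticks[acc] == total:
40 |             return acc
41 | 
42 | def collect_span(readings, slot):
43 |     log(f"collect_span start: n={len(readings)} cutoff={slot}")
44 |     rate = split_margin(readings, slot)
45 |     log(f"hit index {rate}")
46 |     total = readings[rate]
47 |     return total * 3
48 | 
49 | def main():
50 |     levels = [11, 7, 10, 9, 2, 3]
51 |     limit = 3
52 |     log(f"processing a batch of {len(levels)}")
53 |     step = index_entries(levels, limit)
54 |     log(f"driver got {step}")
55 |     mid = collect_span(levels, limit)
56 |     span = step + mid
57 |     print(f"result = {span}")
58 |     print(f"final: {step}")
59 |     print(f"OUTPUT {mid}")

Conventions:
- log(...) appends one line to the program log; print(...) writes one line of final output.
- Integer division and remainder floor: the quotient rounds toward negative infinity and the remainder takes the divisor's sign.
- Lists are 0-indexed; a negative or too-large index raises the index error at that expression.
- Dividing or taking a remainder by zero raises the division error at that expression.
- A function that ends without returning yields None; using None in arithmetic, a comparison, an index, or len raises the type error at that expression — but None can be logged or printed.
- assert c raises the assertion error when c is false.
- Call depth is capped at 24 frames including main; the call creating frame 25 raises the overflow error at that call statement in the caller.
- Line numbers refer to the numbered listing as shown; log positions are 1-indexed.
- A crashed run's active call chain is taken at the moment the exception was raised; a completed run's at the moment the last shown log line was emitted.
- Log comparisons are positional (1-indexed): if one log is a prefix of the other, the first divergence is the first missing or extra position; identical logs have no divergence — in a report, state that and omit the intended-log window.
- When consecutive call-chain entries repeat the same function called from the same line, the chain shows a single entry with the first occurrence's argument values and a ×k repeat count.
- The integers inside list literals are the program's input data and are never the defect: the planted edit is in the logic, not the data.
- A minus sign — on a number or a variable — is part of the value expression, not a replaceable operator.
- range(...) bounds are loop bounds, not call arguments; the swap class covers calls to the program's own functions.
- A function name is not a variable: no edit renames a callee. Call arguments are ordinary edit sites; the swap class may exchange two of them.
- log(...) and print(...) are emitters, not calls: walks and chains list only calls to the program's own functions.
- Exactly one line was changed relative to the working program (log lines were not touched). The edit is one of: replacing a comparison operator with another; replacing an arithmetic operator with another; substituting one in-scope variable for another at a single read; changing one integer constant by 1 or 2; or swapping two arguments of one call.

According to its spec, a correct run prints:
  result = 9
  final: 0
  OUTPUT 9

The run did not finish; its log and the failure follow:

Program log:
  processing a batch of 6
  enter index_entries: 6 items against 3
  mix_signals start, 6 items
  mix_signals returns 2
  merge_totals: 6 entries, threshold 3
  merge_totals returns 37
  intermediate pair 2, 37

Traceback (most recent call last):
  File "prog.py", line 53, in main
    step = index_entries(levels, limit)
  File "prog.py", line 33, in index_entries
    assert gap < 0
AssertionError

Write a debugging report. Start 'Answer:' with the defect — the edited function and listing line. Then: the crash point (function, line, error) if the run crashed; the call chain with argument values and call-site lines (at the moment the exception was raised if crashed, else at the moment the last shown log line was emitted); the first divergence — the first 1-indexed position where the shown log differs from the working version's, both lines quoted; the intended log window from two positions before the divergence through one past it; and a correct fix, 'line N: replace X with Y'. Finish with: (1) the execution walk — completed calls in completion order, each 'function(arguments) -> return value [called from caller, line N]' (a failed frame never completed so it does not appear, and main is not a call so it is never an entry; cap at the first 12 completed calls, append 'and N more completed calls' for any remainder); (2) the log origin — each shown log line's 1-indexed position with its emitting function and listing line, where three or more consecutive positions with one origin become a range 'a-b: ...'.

Answer: the defect is in index_entries at line 33.
Key fact: After 7 matching log lines the faulty run goes silent, while the working version continues with 'driver got 0'.
Crash: index_entries, line 33, AssertionError.
Call chain: main -> index_entries([11, 7, 10, 9, 2, 3], 3) (called at line 53).
First divergence: position 8 — after 7 matching lines the faulty run goes silent; intended next line 'driver got 0'.
Intended log window:
  6: merge_totals returns 37
  7: intermediate pair 2, 37
  8: driver got 0
  9: collect_span start: n=6 cutoff=3
Execution walk:
  mix_signals([11, 7, 10, 9, 2, 3]) -> 2  [called from index_entries, line 30]
  merge_totals([11, 7, 10, 9, 2, 3], 3) -> 37  [called from index_entries, line 31]
Origin of each log line:
  1: emitted by main (line 52)
  2: emitted by index_entries (line 29)
  3: emitted by mix_signals (line 2)
  4: emitted by mix_signals (line 7)
  5: emitted by merge_totals (line 11)
  6: emitted by merge_totals (line 16)
  7: emitted by index_entries (line 32)
A correct fix: line 33: replace `<` with `>`.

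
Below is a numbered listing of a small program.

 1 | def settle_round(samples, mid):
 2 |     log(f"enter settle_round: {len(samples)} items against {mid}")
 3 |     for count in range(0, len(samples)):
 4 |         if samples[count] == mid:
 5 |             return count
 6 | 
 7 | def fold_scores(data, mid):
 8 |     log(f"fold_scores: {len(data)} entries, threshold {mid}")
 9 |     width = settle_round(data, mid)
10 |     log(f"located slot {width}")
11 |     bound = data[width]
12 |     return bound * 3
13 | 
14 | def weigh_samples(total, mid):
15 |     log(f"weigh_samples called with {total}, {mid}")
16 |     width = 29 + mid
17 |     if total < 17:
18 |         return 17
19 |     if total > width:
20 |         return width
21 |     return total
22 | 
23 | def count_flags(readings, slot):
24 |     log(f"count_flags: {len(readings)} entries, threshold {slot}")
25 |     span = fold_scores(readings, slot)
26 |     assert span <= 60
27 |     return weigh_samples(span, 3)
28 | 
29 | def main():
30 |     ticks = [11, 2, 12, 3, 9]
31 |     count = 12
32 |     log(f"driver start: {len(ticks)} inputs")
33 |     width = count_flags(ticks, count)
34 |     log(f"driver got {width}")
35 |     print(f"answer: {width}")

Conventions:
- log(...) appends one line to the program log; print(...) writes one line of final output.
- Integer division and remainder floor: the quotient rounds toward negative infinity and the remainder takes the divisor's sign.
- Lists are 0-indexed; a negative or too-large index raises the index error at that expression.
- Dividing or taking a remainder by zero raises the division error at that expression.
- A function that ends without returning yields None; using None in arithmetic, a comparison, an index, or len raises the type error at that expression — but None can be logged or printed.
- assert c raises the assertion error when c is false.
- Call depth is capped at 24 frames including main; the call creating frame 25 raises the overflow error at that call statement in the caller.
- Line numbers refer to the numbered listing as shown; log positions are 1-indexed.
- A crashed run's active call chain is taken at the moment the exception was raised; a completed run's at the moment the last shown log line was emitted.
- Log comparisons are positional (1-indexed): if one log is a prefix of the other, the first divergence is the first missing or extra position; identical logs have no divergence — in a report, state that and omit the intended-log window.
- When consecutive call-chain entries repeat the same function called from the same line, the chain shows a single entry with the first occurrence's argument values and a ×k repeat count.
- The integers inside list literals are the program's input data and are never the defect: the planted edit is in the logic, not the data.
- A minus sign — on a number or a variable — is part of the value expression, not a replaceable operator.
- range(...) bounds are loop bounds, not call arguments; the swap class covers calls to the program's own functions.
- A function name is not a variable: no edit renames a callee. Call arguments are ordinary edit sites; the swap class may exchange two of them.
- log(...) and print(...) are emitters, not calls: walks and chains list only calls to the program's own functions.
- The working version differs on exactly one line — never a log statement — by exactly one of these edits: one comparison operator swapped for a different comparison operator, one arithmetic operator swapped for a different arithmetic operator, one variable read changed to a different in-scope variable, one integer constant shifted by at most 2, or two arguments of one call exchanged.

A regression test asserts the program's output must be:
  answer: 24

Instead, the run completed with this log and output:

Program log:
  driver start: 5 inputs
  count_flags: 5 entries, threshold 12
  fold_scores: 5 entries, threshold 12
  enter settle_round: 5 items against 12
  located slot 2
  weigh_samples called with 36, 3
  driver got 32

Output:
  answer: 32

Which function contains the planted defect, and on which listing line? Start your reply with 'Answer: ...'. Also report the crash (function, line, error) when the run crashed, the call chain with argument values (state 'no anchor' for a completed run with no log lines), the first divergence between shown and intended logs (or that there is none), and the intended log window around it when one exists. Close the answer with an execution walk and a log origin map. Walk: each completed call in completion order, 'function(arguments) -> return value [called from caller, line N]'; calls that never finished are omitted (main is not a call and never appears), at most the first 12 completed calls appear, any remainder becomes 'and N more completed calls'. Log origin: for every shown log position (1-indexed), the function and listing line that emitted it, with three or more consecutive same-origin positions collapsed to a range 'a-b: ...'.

Answer: the defect is in fold_scores at line 12.
Core observation: The log first diverges at position 6: the faulty run prints 'weigh_samples called with 36, 3' where the working version prints 'weigh_samples called with 24, 3'.
Call chain: main.
First divergence: position 6; shown 'weigh_samples called with 36, 3' vs intended 'weigh_samples called with 24, 3'.
Intended log window:
  4: enter settle_round: 5 items against 12
  5: located slot 2
  6: weigh_samples called with 24, 3
  7: driver got 24
Execution walk:
  settle_round([11, 2, 12, 3, 9], 12) -> 2  [called from fold_scores, line 9]
  fold_scores([11, 2, 12, 3, 9], 12) -> 36  [called from count_flags, line 25]
  weigh_samples(36, 3) -> 32  [called from count_flags, line 27]
  count_flags([11, 2, 12, 3, 9], 12) -> 32  [called from main, line 33]
Log origins:
  1: logged in main at line 32
  2: logged in count_flags at line 24
  3: logged in fold_scores at line 8
  4: logged in settle_round at line 2
  5: logged in fold_scores at line 10
  6: logged in weigh_samples at line 15
  7: logged in main at line 34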